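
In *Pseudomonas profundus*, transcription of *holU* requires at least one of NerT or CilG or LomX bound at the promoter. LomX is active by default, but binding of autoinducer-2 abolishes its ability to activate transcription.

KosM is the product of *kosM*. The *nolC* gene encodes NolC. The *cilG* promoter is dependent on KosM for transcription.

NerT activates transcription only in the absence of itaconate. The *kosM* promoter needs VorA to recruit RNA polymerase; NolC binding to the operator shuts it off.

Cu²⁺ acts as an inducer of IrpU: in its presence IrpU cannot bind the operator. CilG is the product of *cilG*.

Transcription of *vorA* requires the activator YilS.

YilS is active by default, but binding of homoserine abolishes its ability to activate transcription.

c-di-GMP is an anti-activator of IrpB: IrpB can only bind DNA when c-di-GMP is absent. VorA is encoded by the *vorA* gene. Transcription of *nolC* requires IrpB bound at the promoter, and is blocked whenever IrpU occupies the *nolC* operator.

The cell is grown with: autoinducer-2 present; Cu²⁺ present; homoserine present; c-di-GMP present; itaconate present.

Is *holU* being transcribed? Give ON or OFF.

Itaconate is present, so NerT is inactive.
c-di-GMP is present, so IrpB is inactive.
Cu²⁺ is present, so IrpU is inactive.
Required activator IrpB is absent, so *nolC* is not transcribed.
So NolC is not produced.
Homoserine is present, so YilS is inactive.
Required activator YilS is absent, so *vorA* is not transcribed.
So VorA is not produced.
Required activator VorA is absent, so *kosM* is not transcribed.
So KosM is not produced.
Required activator KosM is absent, so *cilG* is not transcribed.
So CilG is not produced.
Autoinducer-2 is present, so LomX is inactive.
No activator is available at the *holU* promoter, so *holU* is not transcribed.

OFF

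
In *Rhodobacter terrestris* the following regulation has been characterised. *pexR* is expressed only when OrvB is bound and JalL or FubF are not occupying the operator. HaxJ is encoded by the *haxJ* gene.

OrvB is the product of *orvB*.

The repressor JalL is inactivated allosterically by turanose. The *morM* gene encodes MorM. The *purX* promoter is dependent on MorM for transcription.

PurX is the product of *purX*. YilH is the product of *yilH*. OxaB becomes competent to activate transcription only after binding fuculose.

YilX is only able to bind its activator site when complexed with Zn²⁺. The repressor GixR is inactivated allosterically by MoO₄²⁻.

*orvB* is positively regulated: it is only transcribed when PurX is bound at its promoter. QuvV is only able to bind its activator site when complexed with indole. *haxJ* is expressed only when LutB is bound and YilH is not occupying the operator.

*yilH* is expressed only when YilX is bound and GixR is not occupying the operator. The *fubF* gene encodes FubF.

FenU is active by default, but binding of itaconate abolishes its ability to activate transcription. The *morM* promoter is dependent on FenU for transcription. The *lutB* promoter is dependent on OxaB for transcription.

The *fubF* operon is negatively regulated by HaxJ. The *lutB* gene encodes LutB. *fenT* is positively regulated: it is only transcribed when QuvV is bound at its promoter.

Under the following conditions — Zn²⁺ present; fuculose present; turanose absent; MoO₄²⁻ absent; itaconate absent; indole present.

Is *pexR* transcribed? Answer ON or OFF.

Itaconate is absent, so FenU is active.
No repressor is bound and FenU is active, so *morM* is transcribed.
So MorM is produced and active.
No repressor is bound and MorM is active, so *purX* is transcribed.
So PurX is produced and active.
No repressor is bound and PurX is active, so *orvB* is transcribed.
So OrvB is produced and active.
Turanose is absent, so JalL is active.
Fuculose is present, so OxaB is active.
No repressor is bound and OxaB is active, so *lutB* is transcribed.
So LutB is produced and active.
MoO₄²⁻ is absent, so GixR is active.
Zn²⁺ is present, so YilX is active.
With repressor GixR bound, *yilH* is not transcribed.
So YilH is not produced.
No repressor is bound and LutB is active, so *haxJ* is transcribed.
So HaxJ is produced and active.
With repressor HaxJ bound, *fubF* is not transcribed.
So FubF is not produced.
With repressor JalL bound, *pexR* is not transcribed.

OFF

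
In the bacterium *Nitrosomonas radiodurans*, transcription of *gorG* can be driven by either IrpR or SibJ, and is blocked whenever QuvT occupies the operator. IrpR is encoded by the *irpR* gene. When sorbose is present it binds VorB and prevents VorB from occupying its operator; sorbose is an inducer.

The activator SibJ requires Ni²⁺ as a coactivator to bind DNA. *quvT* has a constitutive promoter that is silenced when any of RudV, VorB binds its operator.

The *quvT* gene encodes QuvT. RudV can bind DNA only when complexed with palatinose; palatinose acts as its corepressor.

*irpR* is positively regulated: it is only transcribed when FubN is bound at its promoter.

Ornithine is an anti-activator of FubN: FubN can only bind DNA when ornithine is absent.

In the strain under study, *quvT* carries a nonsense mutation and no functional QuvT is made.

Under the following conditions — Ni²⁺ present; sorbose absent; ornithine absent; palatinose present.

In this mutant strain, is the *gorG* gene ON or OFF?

ON

Ornithine is absent, so FubN is active.
No repressor is bound and FubN is active, so *irpR* is transcribed.
So IrpR is produced and active.
QuvT is non-functional in this strain, so it has no effect.
Ni²⁺ is present, so SibJ is active.
Activator IrpR is present, so *gorG* is transcribed.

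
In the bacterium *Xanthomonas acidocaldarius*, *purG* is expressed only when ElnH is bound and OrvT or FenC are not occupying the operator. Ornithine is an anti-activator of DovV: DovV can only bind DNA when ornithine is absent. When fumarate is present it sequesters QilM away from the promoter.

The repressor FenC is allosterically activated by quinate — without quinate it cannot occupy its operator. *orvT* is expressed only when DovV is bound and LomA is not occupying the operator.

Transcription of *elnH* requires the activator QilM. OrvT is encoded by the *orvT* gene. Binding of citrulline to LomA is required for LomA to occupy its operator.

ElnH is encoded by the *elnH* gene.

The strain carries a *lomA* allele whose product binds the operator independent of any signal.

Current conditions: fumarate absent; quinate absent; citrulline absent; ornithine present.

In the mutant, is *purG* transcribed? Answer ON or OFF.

ON

Fumarate is absent, so QilM is active.
No repressor is bound and QilM is active, so *elnH* is transcribed.
So ElnH is produced and active.
Ornithine is present, so DovV is inactive.
LomA is constitutively active in this strain.
With repressor LomA bound, *orvT* is not transcribed.
So OrvT is not produced.
Quinate is absent, so FenC is inactive.
No repressor is bound and ElnH is active, so *purG* is transcribed.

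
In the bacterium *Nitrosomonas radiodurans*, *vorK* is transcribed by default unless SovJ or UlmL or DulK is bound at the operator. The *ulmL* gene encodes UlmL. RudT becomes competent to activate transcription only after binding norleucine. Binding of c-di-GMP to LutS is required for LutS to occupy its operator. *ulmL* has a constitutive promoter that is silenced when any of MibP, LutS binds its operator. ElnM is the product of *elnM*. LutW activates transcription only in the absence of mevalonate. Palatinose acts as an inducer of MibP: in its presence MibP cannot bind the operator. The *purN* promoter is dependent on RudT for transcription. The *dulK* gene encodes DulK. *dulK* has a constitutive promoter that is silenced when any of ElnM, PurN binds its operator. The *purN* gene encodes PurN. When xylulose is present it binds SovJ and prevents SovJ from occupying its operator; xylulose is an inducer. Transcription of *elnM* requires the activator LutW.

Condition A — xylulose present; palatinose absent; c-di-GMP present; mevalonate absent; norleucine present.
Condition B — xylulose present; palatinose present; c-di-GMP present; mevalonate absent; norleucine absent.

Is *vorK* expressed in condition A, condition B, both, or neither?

both

Condition A:
Xylulose is present, so SovJ is inactive.
Palatinose is absent, so MibP is active.
c-di-GMP is present, so LutS is active.
With repressor MibP bound, *ulmL* is not transcribed.
So UlmL is not produced.
Mevalonate is absent, so LutW is active.
No repressor is bound and LutW is active, so *elnM* is transcribed.
So ElnM is produced and active.
Norleucine is present, so RudT is active.
No repressor is bound and RudT is active, so *purN* is transcribed.
So PurN is produced and active.
With repressor ElnM bound, *dulK* is not transcribed.
So DulK is not produced.
With no repressor bound, *vorK* is transcribed.
→ *vorK* is ON in A.
Condition B:
Xylulose is present, so SovJ is inactive.
Palatinose is present, so MibP is inactive.
c-di-GMP is present, so LutS is active.
With repressor LutS bound, *ulmL* is not transcribed.
So UlmL is not produced.
Mevalonate is absent, so LutW is active.
No repressor is bound and LutW is active, so *elnM* is transcribed.
So ElnM is produced and active.
Norleucine is absent, so RudT is inactive.
Required activator RudT is absent, so *purN* is not transcribed.
So PurN is not produced.
With repressor ElnM bound, *dulK* is not transcribed.
So DulK is not produced.
With no repressor bound, *vorK* is transcribed.
→ *vorK* is ON in B.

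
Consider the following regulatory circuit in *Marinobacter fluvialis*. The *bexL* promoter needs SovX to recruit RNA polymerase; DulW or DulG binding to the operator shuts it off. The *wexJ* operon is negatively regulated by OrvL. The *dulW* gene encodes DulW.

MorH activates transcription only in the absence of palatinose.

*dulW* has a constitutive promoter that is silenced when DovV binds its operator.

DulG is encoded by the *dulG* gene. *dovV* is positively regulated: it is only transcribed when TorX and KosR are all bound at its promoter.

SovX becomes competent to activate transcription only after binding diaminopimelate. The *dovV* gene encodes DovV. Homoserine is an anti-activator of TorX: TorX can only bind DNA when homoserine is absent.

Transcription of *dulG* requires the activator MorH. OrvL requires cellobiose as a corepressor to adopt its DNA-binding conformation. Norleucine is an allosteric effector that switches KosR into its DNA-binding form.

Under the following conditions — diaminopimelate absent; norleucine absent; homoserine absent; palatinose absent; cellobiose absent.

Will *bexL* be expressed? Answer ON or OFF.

Homoserine is absent, so TorX is active.
Norleucine is absent, so KosR is inactive.
Required activator KosR is absent, so *dovV* is not transcribed.
So DovV is not produced.
With no repressor bound, *dulW* is transcribed.
So DulW is produced and active.
Palatinose is absent, so MorH is active.
No repressor is bound and MorH is active, so *dulG* is transcribed.
So DulG is produced and active.
Diaminopimelate is absent, so SovX is inactive.
With repressor DulW bound, *bexL* is not transcribed.

OFF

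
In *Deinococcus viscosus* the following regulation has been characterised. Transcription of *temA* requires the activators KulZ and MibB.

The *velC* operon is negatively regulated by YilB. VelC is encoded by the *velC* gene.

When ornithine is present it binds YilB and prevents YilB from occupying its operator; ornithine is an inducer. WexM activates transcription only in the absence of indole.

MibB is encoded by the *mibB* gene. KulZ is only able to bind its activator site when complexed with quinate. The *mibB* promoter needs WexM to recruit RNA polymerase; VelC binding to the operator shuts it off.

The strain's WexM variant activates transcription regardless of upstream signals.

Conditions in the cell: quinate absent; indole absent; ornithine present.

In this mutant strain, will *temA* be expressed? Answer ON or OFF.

Quinate is absent, so KulZ is inactive.
WexM is constitutively active in this strain.
Ornithine is present, so YilB is inactive.
With no repressor bound, *velC* is transcribed.
So VelC is produced and active.
With repressor VelC bound, *mibB* is not transcribed.
So MibB is not produced.
Required activator KulZ is absent, so *temA* is not transcribed.

OFF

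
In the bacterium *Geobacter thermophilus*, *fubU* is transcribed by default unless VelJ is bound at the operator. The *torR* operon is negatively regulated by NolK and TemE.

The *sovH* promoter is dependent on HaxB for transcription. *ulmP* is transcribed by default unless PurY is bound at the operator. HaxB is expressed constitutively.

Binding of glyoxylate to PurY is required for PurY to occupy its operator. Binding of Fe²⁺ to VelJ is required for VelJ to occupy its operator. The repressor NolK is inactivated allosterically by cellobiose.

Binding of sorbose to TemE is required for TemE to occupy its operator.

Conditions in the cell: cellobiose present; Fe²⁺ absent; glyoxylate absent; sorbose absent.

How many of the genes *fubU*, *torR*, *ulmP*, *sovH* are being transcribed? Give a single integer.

4

Fe²⁺ is absent, so VelJ is inactive.
With no repressor bound, *fubU* is transcribed.
→ *fubU* is ON.
Cellobiose is present, so NolK is inactive.
Sorbose is absent, so TemE is inactive.
With no repressor bound, *torR* is transcribed.
→ *torR* is ON.
Glyoxylate is absent, so PurY is inactive.
With no repressor bound, *ulmP* is transcribed.
→ *ulmP* is ON.
HaxB is produced constitutively and is active.
No repressor is bound and HaxB is active, so *sovH* is transcribed.
→ *sovH* is ON.
4 of the 4 genes are transcribed.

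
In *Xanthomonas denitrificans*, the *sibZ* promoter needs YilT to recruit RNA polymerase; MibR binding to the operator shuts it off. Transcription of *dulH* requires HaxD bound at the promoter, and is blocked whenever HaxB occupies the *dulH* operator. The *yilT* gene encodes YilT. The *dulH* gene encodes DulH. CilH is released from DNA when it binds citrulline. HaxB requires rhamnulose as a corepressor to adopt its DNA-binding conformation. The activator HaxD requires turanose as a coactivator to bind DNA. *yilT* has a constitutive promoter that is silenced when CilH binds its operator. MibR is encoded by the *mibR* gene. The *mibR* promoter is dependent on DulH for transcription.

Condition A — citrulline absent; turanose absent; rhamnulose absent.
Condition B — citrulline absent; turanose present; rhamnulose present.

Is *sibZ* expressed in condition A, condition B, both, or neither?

Condition A:
Citrulline is absent, so CilH is active.
With repressor CilH bound, *yilT* is not transcribed.
So YilT is not produced.
Turanose is absent, so HaxD is inactive.
Rhamnulose is absent, so HaxB is inactive.
Required activator HaxD is absent, so *dulH* is not transcribed.
So DulH is not produced.
Required activator DulH is absent, so *mibR* is not transcribed.
So MibR is not produced.
Required activator YilT is absent, so *sibZ* is not transcribed.
→ *sibZ* is OFF in A.
Condition B:
Citrulline is absent, so CilH is active.
With repressor CilH bound, *yilT* is not transcribed.
So YilT is not produced.
Turanose is present, so HaxD is active.
Rhamnulose is present, so HaxB is active.
With repressor HaxB bound, *dulH* is not transcribed.
So DulH is not produced.
Required activator DulH is absent, so *mibR* is not transcribed.
So MibR is not produced.
Required activator YilT is absent, so *sibZ* is not transcribed.
→ *sibZ* is OFF in B.

neither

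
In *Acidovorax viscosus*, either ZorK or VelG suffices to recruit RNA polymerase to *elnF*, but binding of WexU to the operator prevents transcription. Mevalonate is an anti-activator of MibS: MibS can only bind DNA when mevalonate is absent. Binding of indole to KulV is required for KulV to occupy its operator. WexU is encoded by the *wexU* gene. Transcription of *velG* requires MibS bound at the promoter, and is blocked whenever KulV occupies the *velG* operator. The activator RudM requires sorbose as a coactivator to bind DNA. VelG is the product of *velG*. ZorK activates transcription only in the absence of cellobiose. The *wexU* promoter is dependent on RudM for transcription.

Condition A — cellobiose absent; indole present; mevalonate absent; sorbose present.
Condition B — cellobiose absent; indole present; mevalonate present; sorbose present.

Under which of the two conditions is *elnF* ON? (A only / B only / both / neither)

neither

Condition A:
Cellobiose is absent, so ZorK is active.
Indole is present, so KulV is active.
Mevalonate is absent, so MibS is active.
With repressor KulV bound, *velG* is not transcribed.
So VelG is not produced.
Sorbose is present, so RudM is active.
No repressor is bound and RudM is active, so *wexU* is transcribed.
So WexU is produced and active.
With repressor WexU bound, *elnF* is not transcribed.
→ *elnF* is OFF in A.
Condition B:
Cellobiose is absent, so ZorK is active.
Indole is present, so KulV is active.
Mevalonate is present, so MibS is inactive.
With repressor KulV bound, *velG* is not transcribed.
So VelG is not produced.
Sorbose is present, so RudM is active.
No repressor is bound and RudM is active, so *wexU* is transcribed.
So WexU is produced and active.
With repressor WexU bound, *elnF* is not transcribed.
→ *elnF* is OFF in B.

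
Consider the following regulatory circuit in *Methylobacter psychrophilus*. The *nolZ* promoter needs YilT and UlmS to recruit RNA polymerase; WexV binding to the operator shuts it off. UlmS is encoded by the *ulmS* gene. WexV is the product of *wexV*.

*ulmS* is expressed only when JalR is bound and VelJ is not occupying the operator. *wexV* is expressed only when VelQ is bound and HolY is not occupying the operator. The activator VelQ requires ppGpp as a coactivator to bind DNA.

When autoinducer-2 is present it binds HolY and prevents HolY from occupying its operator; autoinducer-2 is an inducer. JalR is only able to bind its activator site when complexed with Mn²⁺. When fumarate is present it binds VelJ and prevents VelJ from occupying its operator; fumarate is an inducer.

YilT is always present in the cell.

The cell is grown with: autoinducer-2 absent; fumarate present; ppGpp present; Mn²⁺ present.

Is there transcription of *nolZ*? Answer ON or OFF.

YilT is produced constitutively and is active.
Mn²⁺ is present, so JalR is active.
Fumarate is present, so VelJ is inactive.
No repressor is bound and JalR is active, so *ulmS* is transcribed.
So UlmS is produced and active.
ppGpp is present, so VelQ is active.
Autoinducer-2 is absent, so HolY is active.
With repressor HolY bound, *wexV* is not transcribed.
So WexV is not produced.
No repressor is bound and YilT and UlmS are active, so *nolZ* is transcribed.

ON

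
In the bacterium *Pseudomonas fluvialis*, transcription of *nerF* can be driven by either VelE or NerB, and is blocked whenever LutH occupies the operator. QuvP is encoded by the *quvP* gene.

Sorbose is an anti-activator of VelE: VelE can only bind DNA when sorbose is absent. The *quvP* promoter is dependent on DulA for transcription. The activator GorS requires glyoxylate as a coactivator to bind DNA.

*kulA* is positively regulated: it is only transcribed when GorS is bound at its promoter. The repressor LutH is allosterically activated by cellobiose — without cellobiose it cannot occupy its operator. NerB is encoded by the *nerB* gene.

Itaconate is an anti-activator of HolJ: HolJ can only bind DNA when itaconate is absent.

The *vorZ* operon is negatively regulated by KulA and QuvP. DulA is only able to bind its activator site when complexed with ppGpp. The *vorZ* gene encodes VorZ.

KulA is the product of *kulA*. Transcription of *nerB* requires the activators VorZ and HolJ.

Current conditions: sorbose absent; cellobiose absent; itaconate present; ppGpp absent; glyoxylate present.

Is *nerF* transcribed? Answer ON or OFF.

ON

Sorbose is absent, so VelE is active.
Glyoxylate is present, so GorS is active.
No repressor is bound and GorS is active, so *kulA* is transcribed.
So KulA is produced and active.
ppGpp is absent, so DulA is inactive.
Required activator DulA is absent, so *quvP* is not transcribed.
So QuvP is not produced.
With repressor KulA bound, *vorZ* is not transcribed.
So VorZ is not produced.
Itaconate is present, so HolJ is inactive.
Required activator VorZ is absent, so *nerB* is not transcribed.
So NerB is not produced.
Cellobiose is absent, so LutH is inactive.
Activator VelE is present, so *nerF* is transcribed.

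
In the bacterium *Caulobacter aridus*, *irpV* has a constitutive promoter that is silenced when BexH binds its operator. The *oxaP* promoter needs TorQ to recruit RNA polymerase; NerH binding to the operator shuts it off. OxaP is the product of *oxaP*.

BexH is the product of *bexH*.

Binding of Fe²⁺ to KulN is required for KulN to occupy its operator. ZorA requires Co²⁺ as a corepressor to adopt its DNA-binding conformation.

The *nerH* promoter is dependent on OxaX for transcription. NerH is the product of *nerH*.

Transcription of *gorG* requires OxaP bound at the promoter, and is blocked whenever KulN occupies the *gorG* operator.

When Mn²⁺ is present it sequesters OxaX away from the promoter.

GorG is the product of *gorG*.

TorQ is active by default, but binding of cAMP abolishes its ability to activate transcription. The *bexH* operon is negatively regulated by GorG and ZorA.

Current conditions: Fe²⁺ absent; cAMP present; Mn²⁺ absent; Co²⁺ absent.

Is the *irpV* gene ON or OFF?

OFF

Mn²⁺ is absent, so OxaX is active.
No repressor is bound and OxaX is active, so *nerH* is transcribed.
So NerH is produced and active.
cAMP is present, so TorQ is inactive.
With repressor NerH bound, *oxaP* is not transcribed.
So OxaP is not produced.
Fe²⁺ is absent, so KulN is inactive.
Required activator OxaP is absent, so *gorG* is not transcribed.
So GorG is not produced.
Co²⁺ is absent, so ZorA is inactive.
With no repressor bound, *bexH* is transcribed.
So BexH is produced and active.
With repressor BexH bound, *irpV* is not transcribed.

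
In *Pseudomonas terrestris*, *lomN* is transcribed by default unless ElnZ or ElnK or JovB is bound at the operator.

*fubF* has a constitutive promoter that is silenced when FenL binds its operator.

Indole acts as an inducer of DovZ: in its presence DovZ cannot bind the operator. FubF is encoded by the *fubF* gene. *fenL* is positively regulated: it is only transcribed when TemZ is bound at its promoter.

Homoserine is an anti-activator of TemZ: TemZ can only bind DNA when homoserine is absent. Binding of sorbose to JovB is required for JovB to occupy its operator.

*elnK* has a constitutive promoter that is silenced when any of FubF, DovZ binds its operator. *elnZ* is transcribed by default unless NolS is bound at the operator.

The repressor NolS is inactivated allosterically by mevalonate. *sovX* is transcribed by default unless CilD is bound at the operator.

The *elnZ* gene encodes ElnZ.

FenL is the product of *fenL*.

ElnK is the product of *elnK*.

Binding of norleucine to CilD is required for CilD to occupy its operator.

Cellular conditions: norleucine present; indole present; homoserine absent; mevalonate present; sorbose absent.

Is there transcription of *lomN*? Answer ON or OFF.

OFF

Mevalonate is present, so NolS is inactive.
With no repressor bound, *elnZ* is transcribed.
So ElnZ is produced and active.
Homoserine is absent, so TemZ is active.
No repressor is bound and TemZ is active, so *fenL* is transcribed.
So FenL is produced and active.
With repressor FenL bound, *fubF* is not transcribed.
So FubF is not produced.
Indole is present, so DovZ is inactive.
With no repressor bound, *elnK* is transcribed.
So ElnK is produced and active.
Sorbose is absent, so JovB is inactive.
With repressor ElnZ bound, *lomN* is not transcribed.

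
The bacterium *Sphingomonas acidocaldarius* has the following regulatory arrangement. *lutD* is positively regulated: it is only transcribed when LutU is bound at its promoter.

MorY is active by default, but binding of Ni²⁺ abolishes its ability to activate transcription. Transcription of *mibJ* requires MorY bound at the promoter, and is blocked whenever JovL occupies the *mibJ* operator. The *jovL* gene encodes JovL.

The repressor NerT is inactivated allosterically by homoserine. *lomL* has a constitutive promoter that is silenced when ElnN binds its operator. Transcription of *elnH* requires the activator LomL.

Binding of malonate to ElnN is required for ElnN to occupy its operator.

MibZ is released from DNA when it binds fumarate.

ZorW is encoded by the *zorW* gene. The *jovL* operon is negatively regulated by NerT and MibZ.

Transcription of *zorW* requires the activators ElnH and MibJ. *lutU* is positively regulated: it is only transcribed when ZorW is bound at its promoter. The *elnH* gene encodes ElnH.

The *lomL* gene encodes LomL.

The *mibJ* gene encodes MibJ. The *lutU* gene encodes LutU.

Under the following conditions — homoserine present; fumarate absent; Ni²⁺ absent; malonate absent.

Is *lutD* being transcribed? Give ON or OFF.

ON

Malonate is absent, so ElnN is inactive.
With no repressor bound, *lomL* is transcribed.
So LomL is produced and active.
No repressor is bound and LomL is active, so *elnH* is transcribed.
So ElnH is produced and active.
Ni²⁺ is absent, so MorY is active.
Homoserine is present, so NerT is inactive.
Fumarate is absent, so MibZ is active.
With repressor MibZ bound, *jovL* is not transcribed.
So JovL is not produced.
No repressor is bound and MorY is active, so *mibJ* is transcribed.
So MibJ is produced and active.
No repressor is bound and ElnH and MibJ are active, so *zorW* is transcribed.
So ZorW is produced and active.
No repressor is bound and ZorW is active, so *lutU* is transcribed.
So LutU is produced and active.
No repressor is bound and LutU is active, so *lutD* is transcribed.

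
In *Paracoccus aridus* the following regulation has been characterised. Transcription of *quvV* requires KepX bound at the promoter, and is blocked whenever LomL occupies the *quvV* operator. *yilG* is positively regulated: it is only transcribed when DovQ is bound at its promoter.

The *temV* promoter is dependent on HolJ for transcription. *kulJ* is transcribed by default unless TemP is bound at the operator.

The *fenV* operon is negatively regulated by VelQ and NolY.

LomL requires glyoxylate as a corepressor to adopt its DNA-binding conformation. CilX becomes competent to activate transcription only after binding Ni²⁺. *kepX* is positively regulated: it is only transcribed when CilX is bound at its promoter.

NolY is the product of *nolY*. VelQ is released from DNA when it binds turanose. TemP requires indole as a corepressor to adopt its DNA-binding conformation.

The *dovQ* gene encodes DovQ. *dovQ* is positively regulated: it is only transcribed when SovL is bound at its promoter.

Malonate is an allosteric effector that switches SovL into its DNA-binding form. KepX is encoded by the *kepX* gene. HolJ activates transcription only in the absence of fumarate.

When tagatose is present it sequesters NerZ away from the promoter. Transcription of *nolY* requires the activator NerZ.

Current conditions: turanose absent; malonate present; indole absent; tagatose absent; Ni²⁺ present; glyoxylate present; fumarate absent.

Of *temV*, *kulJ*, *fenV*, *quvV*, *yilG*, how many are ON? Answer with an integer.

3

Fumarate is absent, so HolJ is active.
No repressor is bound and HolJ is active, so *temV* is transcribed.
→ *temV* is ON.
Indole is absent, so TemP is inactive.
With no repressor bound, *kulJ* is transcribed.
→ *kulJ* is ON.
Turanose is absent, so VelQ is active.
Tagatose is absent, so NerZ is active.
No repressor is bound and NerZ is active, so *nolY* is transcribed.
So NolY is produced and active.
With repressor VelQ bound, *fenV* is not transcribed.
→ *fenV* is OFF.
Ni²⁺ is present, so CilX is active.
No repressor is bound and CilX is active, so *kepX* is transcribed.
So KepX is produced and active.
Glyoxylate is present, so LomL is active.
With repressor LomL bound, *quvV* is not transcribed.
→ *quvV* is OFF.
Malonate is present, so SovL is active.
No repressor is bound and SovL is active, so *dovQ* is transcribed.
So DovQ is produced and active.
No repressor is bound and DovQ is active, so *yilG* is transcribed.
→ *yilG* is ON.
3 of the 5 genes are transcribed.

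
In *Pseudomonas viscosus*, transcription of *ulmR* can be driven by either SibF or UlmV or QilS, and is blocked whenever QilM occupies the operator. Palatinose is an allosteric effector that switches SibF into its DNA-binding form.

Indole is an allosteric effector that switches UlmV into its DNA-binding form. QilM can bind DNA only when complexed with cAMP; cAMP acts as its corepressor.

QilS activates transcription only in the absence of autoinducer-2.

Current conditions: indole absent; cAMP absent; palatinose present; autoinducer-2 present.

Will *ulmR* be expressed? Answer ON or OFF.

Palatinose is present, so SibF is active.
Indole is absent, so UlmV is inactive.
cAMP is absent, so QilM is inactive.
Autoinducer-2 is present, so QilS is inactive.
Activator SibF is present, so *ulmR* is transcribed.

ON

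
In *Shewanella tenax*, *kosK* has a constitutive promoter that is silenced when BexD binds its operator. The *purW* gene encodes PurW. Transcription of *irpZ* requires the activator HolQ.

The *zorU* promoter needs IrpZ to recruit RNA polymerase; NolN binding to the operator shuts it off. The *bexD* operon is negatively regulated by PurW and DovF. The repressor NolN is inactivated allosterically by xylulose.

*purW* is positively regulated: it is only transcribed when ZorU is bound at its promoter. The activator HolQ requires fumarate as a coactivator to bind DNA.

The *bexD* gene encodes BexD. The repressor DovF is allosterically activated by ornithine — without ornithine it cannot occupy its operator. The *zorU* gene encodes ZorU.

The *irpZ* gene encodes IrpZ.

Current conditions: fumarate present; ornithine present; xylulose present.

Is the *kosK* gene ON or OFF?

ON

Fumarate is present, so HolQ is active.
No repressor is bound and HolQ is active, so *irpZ* is transcribed.
So IrpZ is produced and active.
Xylulose is present, so NolN is inactive.
No repressor is bound and IrpZ is active, so *zorU* is transcribed.
So ZorU is produced and active.
No repressor is bound and ZorU is active, so *purW* is transcribed.
So PurW is produced and active.
Ornithine is present, so DovF is active.
With repressor PurW bound, *bexD* is not transcribed.
So BexD is not produced.
With no repressor bound, *kosK* is transcribed.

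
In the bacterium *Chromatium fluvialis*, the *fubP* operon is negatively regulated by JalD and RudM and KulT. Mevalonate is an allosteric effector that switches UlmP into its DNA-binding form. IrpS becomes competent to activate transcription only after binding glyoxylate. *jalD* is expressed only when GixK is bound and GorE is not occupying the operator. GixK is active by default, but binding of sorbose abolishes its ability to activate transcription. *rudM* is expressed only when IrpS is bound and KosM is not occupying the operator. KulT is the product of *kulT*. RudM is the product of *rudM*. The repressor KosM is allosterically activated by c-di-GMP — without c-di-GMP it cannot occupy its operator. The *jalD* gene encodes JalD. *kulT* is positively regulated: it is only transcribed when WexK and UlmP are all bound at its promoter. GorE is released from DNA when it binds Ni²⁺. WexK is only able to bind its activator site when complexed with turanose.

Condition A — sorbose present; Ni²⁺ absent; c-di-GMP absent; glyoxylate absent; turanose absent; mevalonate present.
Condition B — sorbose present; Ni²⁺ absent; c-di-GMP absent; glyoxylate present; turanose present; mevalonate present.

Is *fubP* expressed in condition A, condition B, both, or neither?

A only

Condition A:
Sorbose is present, so GixK is inactive.
Ni²⁺ is absent, so GorE is active.
With repressor GorE bound, *jalD* is not transcribed.
So JalD is not produced.
c-di-GMP is absent, so KosM is inactive.
Glyoxylate is absent, so IrpS is inactive.
Required activator IrpS is absent, so *rudM* is not transcribed.
So RudM is not produced.
Turanose is absent, so WexK is inactive.
Mevalonate is present, so UlmP is active.
Required activator WexK is absent, so *kulT* is not transcribed.
So KulT is not produced.
With no repressor bound, *fubP* is transcribed.
→ *fubP* is ON in A.
Condition B:
Sorbose is present, so GixK is inactive.
Ni²⁺ is absent, so GorE is active.
With repressor GorE bound, *jalD* is not transcribed.
So JalD is not produced.
c-di-GMP is absent, so KosM is inactive.
Glyoxylate is present, so IrpS is active.
No repressor is bound and IrpS is active, so *rudM* is transcribed.
So RudM is produced and active.
Turanose is present, so WexK is active.
Mevalonate is present, so UlmP is active.
No repressor is bound and WexK and UlmP are active, so *kulT* is transcribed.
So KulT is produced and active.
With repressor RudM bound, *fubP* is not transcribed.
→ *fubP* is OFF in B.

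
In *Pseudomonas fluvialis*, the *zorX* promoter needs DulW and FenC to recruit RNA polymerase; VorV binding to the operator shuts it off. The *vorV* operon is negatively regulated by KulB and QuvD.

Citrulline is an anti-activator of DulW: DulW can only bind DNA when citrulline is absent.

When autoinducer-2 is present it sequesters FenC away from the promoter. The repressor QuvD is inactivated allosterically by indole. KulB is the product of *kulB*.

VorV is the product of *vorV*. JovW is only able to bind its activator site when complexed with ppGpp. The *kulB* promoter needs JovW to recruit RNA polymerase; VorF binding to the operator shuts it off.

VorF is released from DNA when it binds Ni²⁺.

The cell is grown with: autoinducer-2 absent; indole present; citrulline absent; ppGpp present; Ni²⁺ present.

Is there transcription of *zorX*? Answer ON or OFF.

Citrulline is absent, so DulW is active.
ppGpp is present, so JovW is active.
Ni²⁺ is present, so VorF is inactive.
No repressor is bound and JovW is active, so *kulB* is transcribed.
So KulB is produced and active.
Indole is present, so QuvD is inactive.
With repressor KulB bound, *vorV* is not transcribed.
So VorV is not produced.
Autoinducer-2 is absent, so FenC is active.
No repressor is bound and DulW and FenC are active, so *zorX* is transcribed.

ON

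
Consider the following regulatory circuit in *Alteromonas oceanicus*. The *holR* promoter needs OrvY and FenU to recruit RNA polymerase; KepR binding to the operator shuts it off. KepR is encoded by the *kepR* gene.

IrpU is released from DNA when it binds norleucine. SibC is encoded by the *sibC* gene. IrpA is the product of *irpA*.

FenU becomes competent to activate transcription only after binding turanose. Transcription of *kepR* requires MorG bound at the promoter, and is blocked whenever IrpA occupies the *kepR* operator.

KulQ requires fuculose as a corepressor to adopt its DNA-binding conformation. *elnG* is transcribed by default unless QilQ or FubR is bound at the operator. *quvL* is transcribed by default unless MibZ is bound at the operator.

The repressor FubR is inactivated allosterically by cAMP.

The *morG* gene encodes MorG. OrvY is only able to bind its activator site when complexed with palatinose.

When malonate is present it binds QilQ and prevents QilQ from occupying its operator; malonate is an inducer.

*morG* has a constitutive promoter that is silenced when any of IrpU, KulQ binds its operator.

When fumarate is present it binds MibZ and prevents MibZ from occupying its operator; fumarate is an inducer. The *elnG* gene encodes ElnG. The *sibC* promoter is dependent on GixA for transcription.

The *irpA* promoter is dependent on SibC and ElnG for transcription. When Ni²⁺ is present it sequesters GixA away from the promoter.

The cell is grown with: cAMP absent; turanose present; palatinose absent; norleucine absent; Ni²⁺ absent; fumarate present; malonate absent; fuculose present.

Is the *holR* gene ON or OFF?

Ni²⁺ is absent, so GixA is active.
No repressor is bound and GixA is active, so *sibC* is transcribed.
So SibC is produced and active.
Malonate is absent, so QilQ is active.
cAMP is absent, so FubR is active.
With repressor QilQ bound, *elnG* is not transcribed.
So ElnG is not produced.
Required activator ElnG is absent, so *irpA* is not transcribed.
So IrpA is not produced.
Norleucine is absent, so IrpU is active.
Fuculose is present, so KulQ is active.
With repressor IrpU bound, *morG* is not transcribed.
So MorG is not produced.
Required activator MorG is absent, so *kepR* is not transcribed.
So KepR is not produced.
Palatinose is absent, so OrvY is inactive.
Turanose is present, so FenU is active.
Required activator OrvY is absent, so *holR* is not transcribed.

OFF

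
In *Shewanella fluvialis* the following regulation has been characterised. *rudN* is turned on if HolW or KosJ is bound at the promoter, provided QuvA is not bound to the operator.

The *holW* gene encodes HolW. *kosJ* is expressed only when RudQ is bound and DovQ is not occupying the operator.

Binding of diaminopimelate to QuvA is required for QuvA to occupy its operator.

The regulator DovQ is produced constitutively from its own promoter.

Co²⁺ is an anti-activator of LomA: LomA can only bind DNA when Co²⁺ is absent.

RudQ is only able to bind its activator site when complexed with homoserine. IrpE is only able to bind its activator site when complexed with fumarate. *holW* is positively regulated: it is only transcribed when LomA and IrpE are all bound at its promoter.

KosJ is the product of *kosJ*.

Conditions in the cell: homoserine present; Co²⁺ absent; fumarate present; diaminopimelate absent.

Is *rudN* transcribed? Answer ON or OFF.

Diaminopimelate is absent, so QuvA is inactive.
Co²⁺ is absent, so LomA is active.
Fumarate is present, so IrpE is active.
No repressor is bound and LomA and IrpE are active, so *holW* is transcribed.
So HolW is produced and active.
DovQ is produced constitutively and is active.
Homoserine is present, so RudQ is active.
With repressor DovQ bound, *kosJ* is not transcribed.
So KosJ is not produced.
Activator HolW is present, so *rudN* is transcribed.

ON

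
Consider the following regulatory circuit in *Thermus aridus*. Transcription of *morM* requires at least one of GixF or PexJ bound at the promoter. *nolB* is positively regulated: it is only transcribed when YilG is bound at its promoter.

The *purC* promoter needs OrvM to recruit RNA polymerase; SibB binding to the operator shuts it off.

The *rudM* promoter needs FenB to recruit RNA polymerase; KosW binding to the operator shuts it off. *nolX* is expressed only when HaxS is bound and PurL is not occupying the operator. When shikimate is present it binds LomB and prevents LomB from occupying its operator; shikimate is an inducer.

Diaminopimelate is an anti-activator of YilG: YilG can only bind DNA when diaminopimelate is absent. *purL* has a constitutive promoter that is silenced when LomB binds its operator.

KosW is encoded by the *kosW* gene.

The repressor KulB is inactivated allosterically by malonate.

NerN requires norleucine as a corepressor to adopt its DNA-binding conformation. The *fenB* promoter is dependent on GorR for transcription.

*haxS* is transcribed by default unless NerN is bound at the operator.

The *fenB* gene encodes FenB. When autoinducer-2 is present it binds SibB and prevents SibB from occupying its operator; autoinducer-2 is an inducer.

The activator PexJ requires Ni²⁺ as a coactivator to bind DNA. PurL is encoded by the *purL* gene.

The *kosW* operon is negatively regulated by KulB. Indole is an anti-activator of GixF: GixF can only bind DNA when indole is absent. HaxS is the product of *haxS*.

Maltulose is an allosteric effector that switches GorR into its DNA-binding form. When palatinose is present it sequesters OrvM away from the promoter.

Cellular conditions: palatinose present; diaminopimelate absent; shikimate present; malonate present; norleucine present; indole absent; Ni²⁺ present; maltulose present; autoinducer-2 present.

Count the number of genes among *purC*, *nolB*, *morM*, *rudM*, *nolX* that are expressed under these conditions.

2

Palatinose is present, so OrvM is inactive.
Autoinducer-2 is present, so SibB is inactive.
Required activator OrvM is absent, so *purC* is not transcribed.
→ *purC* is OFF.
Diaminopimelate is absent, so YilG is active.
No repressor is bound and YilG is active, so *nolB* is transcribed.
→ *nolB* is ON.
Indole is absent, so GixF is active.
Ni²⁺ is present, so PexJ is active.
Activator GixF is present, so *morM* is transcribed.
→ *morM* is ON.
Malonate is present, so KulB is inactive.
With no repressor bound, *kosW* is transcribed.
So KosW is produced and active.
Maltulose is present, so GorR is active.
No repressor is bound and GorR is active, so *fenB* is transcribed.
So FenB is produced and active.
With repressor KosW bound, *rudM* is not transcribed.
→ *rudM* is OFF.
Norleucine is present, so NerN is active.
With repressor NerN bound, *haxS* is not transcribed.
So HaxS is not produced.
Shikimate is present, so LomB is inactive.
With no repressor bound, *purL* is transcribed.
So PurL is produced and active.
With repressor PurL bound, *nolX* is not transcribed.
→ *nolX* is OFF.
2 of the 5 genes are transcribed.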